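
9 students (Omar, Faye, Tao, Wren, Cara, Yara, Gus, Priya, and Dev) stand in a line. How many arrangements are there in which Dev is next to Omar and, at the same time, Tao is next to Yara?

20160

Treat {Dev,Omar} as one block (2 orders) and {Tao,Yara} as another (2 orders).
That leaves 7 units to arrange: 2 × 2 × 7! = 4 × 5040 = 20160.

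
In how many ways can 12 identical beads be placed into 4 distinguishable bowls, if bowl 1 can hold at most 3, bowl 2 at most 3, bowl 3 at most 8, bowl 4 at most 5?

76

By stars and bars, unrestricted non-negative solutions to x_1+…+x_4 = 12 number C(12+3,3) = 455.
Subtract solutions that violate a single cap (substitute x_i' = x_i − (cap_i+1)): x_1 ≥ 4 gives C(11,3) = 165; x_2 ≥ 4 gives C(11,3) = 165; x_3 ≥ 9 gives C(6,3) = 20; x_4 ≥ 6 gives C(9,3) = 84. Together 434.
Add back pairs where two caps are both exceeded: 35 + 0 + 10 + 0 + 10 + 0 = 55.
By inclusion–exclusion the count is 455 − 434 + 55 = 76.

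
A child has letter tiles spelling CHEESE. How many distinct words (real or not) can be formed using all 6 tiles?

The 6 letters of CHEESE have repeats: E appearing 3 times.
So there are 6! / (3!) = 120 distinguishable arrangements.

120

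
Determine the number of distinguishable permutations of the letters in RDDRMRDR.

280

Letter multiplicities in RDDRMRDR: D×3, M×1, R×4.
So there are 8! / (4!·3!) = 280 distinguishable arrangements.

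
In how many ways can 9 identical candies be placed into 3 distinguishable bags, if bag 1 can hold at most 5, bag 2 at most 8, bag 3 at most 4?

By stars and bars, unrestricted non-negative solutions to x_1+…+x_3 = 9 number C(9+2,2) = 55.
Subtract solutions that violate a single cap (substitute x_i' = x_i − (cap_i+1)): x_1 ≥ 6 gives C(5,2) = 10; x_2 ≥ 9 gives C(2,2) = 1; x_3 ≥ 5 gives C(6,2) = 15. Together 26.
No two caps can be exceeded simultaneously, so the pair terms are all 0.
By inclusion–exclusion the count is 55 − 26 + 0 = 29.

29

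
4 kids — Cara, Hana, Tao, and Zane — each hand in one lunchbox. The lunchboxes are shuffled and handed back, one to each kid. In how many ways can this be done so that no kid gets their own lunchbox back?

Count assignments avoiding every fixed point. For any j of the 4 kids fixed to their own lunchbox, the other 4−j can be arranged in (4−j)! ways.
By inclusion–exclusion this is Σ_{j=0}^{4} (−1)^j C(4,j)·(4−j)!.
Computing: 24 − 24 + 12 − 4 + 1 = 9.

9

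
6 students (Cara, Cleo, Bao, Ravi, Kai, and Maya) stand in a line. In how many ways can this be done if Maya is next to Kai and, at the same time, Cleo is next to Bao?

Treat {Maya,Kai} as one block (2 orders) and {Cleo,Bao} as another (2 orders).
That leaves 4 units to arrange: 2 × 2 × 4! = 4 × 24 = 96.

96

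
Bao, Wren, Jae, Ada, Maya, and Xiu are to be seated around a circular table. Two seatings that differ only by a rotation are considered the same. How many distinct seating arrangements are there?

Seat Bao anywhere (absorbing the rotational symmetry), then permute the other 5: (5)! = 120.

120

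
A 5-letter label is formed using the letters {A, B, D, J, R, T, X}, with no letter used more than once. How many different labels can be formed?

2520

With no repetition, fill the 5 letters in order: 7 choices, then 6, down to 3.
That product is 7 × 6 × 5 × 4 × 3 = 2520.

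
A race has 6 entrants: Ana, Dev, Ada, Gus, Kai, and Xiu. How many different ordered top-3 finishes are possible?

120

This is an ordered selection of 3 from 6: P(6,3).
That gives 6 × 5 × 4 = 120.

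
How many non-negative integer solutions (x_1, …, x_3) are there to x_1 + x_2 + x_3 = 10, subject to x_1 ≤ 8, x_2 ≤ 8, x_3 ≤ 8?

57

Without the upper bounds there are C(12,2) = 66 ways to split 10 among 3 variables.
Subtract solutions that violate a single cap (substitute x_i' = x_i − (cap_i+1)): x_1 ≥ 9 gives C(3,2) = 3; x_2 ≥ 9 gives C(3,2) = 3; x_3 ≥ 9 gives C(3,2) = 3. Together 9.
No two caps can be exceeded simultaneously, so the pair terms are all 0.
By inclusion–exclusion the count is 66 − 9 + 0 = 57.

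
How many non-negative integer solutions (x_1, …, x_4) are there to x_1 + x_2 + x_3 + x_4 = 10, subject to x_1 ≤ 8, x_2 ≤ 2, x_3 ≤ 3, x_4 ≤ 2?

Ignoring the caps, the number of non-negative solutions to x_1+…+x_4 = 10 is C(13,3) = 286.
Subtract solutions that violate a single cap (substitute x_i' = x_i − (cap_i+1)): x_1 ≥ 9 gives C(4,3) = 4; x_2 ≥ 3 gives C(10,3) = 120; x_3 ≥ 4 gives C(9,3) = 84; x_4 ≥ 3 gives C(10,3) = 120. Together 328.
Add back pairs where two caps are both exceeded: 0 + 0 + 0 + 20 + 35 + 20 = 75.
Subtract triples: 0 + 0 + 0 + 1 = 1.
By inclusion–exclusion the count is 286 − 328 + 75 − 1 = 32.

32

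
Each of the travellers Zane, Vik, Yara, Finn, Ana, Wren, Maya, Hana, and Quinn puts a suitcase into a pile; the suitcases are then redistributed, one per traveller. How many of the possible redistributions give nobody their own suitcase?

Let Aᵢ be the assignments in which traveller i gets their own suitcase. We want the size of the complement of A₁∪…∪A_9.
By inclusion–exclusion this is Σ_{j=0}^{9} (−1)^j C(9,j)·(9−j)!.
Computing: 362880 − 362880 + 181440 − 60480 + 15120 − 3024 + 504 − 72 + 9 − 1 = 133496.

133496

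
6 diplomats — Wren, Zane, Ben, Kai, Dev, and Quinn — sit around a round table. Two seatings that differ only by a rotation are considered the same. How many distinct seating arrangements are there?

Fix one person's seat to break rotational symmetry; the remaining 5 people can be arranged in (5)! = 120 ways.

120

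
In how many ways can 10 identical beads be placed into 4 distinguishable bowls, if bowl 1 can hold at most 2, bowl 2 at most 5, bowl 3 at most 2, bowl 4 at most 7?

Ignoring the caps, the number of non-negative solutions to x_1+…+x_4 = 10 is C(13,3) = 286.
Subtract solutions that violate a single cap (substitute x_i' = x_i − (cap_i+1)): x_1 ≥ 3 gives C(10,3) = 120; x_2 ≥ 6 gives C(7,3) = 35; x_3 ≥ 3 gives C(10,3) = 120; x_4 ≥ 8 gives C(5,3) = 10. Together 285.
Add back pairs where two caps are both exceeded: 4 + 35 + 0 + 4 + 0 + 0 = 43.
By inclusion–exclusion the count is 286 − 285 + 43 = 44.

44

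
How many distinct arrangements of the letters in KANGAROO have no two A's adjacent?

There are 8!/(2!·2!) = 10080 arrangements of KANGAROO in total.
If the two A's are adjacent, glue them into one block, leaving 7 items to arrange: (7)!/(2!) = 2520 ways.
Hence 10080 − 2520 = 7560.

7560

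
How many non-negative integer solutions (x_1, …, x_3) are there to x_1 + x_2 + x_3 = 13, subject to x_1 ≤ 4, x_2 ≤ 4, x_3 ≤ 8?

10

Ignoring the caps, the number of non-negative solutions to x_1+…+x_3 = 13 is C(15,2) = 105.
Subtract solutions that violate a single cap (substitute x_i' = x_i − (cap_i+1)): x_1 ≥ 5 gives C(10,2) = 45; x_2 ≥ 5 gives C(10,2) = 45; x_3 ≥ 9 gives C(6,2) = 15. Together 105.
Add back pairs where two caps are both exceeded: 10 + 0 + 0 = 10.
By inclusion–exclusion the count is 105 − 105 + 10 = 10.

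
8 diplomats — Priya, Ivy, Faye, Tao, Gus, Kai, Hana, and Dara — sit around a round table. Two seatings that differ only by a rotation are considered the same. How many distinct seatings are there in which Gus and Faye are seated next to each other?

Glue Gus and Faye into a block (2 internal orders). Seating 7 units around a circle gives (6)! arrangements.
So 2 × (6)! = 2 × 720 = 1440.

1440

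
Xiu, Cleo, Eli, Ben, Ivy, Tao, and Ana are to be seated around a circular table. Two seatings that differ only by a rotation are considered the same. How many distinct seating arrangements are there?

720

Fix one person's seat to break rotational symmetry; the remaining 6 people can be arranged in (6)! = 720 ways.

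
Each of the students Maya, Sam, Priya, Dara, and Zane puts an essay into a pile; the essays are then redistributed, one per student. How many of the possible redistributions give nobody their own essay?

44

Count assignments avoiding every fixed point. For any j of the 5 students fixed to their own essay, the other 5−j can be arranged in (5−j)! ways.
By inclusion–exclusion this is Σ_{j=0}^{5} (−1)^j C(5,j)·(5−j)!.
Computing: 120 − 120 + 60 − 20 + 5 − 1 = 44.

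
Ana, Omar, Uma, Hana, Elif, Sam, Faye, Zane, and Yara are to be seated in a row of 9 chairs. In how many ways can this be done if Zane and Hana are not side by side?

Of the 9! = 362880 arrangements, those with Zane and Hana adjacent number 2 × 8! = 80640 (treat the pair as a block with 2 internal orders).
Complementary counting: 362880 − 80640 = 282240.

282240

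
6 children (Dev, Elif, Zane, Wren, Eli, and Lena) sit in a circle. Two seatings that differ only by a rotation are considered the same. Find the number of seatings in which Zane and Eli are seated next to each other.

Treat {Zane, Eli} as one unit (2 internal orders) and seat the resulting 5 units around the table: (4)! circular arrangements.
So 2 × (4)! = 2 × 24 = 48.

48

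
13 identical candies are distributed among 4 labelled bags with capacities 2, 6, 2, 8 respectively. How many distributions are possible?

36

Ignoring the caps, the number of non-negative solutions to x_1+…+x_4 = 13 is C(16,3) = 560.
Subtract solutions that violate a single cap (substitute x_i' = x_i − (cap_i+1)): x_1 ≥ 3 gives C(13,3) = 286; x_2 ≥ 7 gives C(9,3) = 84; x_3 ≥ 3 gives C(13,3) = 286; x_4 ≥ 9 gives C(7,3) = 35. Together 691.
Add back pairs where two caps are both exceeded: 20 + 120 + 4 + 20 + 0 + 4 = 168.
Subtract triples: 1 + 0 + 0 + 0 = 1.
By inclusion–exclusion the count is 560 − 691 + 168 − 1 = 36.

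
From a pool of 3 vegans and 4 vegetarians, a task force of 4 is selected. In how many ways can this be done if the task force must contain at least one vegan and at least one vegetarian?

34

Unrestricted: C(7,4) = 35 ways to pick any 4 of the 7.
Subtract selections that omit an entire group: no vegans → C(4,4) = 1; no vegetarians → C(3,4) = 0.
Both groups omitted at once is impossible, so 35 − 1 = 34.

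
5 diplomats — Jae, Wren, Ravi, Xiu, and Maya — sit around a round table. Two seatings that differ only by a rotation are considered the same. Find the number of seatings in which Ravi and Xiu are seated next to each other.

12

Glue Ravi and Xiu into a block (2 internal orders). Seating 4 units around a circle gives (3)! arrangements.
So 2 × (3)! = 2 × 6 = 12.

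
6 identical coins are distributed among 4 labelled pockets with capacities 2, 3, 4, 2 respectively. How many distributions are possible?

Without the upper bounds there are C(9,3) = 84 ways to split 6 among 4 pockets.
Subtract solutions that violate a single cap (substitute x_i' = x_i − (cap_i+1)): x_1 ≥ 3 gives C(6,3) = 20; x_2 ≥ 4 gives C(5,3) = 10; x_3 ≥ 5 gives C(4,3) = 4; x_4 ≥ 3 gives C(6,3) = 20. Together 54.
Add back pairs where two caps are both exceeded: 0 + 0 + 1 + 0 + 0 + 0 = 1.
By inclusion–exclusion the count is 84 − 54 + 1 = 31.

31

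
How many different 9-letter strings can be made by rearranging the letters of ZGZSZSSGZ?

The 9 letters of ZGZSZSSGZ have repeats: G appearing twice, S appearing 3 times, and Z appearing 4 times.
So there are 9! / (4!·3!·2!) = 1260 distinguishable arrangements.

1260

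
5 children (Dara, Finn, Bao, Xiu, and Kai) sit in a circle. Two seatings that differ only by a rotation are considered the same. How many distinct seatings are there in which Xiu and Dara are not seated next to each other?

All circular seatings of 5 people number (4)! = 24.
Seatings with Xiu beside Dara: treat them as a block with 2 internal orders, giving 2 × (3)! = 12.
Subtracting, 24 − 12 = 12.

12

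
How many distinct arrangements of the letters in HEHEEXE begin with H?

Fix H in the first position and arrange the remaining 6 letters.
Those 6 letters have E appearing 4 times, giving (6)!/(4!) = 30.

30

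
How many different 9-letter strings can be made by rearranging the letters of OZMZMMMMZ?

504

OZMZMMMMZ has 9 letters with M appearing 5 times and Z appearing 3 times.
Dividing 9! = 362880 by 5!·3! = 720 for the repeated letters gives 504.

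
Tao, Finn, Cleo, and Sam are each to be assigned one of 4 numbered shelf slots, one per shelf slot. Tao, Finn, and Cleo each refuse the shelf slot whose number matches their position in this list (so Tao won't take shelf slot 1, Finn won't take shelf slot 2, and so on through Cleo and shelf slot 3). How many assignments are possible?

11

Let Aᵢ (for i ∈ {1, 2, 3}) be the placements that put person i in their forbidden shelf slot. Any j of these fix j positions, leaving (4−j)! ways to fill the rest, and there are C(3,j) ways to pick which j.
By inclusion–exclusion, the number of valid placements is Σ_{j=0}^{3} (−1)^j C(3,j)·(4−j)!.
Computing: 24 − 18 + 6 − 1 = 11.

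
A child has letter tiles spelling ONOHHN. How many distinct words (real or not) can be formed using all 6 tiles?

90

Letter multiplicities in ONOHHN: H×2, N×2, O×2.
Dividing 6! = 720 by 2!·2!·2! = 8 for the repeated letters gives 90.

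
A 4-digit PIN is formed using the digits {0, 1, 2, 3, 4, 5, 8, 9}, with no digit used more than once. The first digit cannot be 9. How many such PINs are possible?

1470

The first digit has 8−1 = 7 choices (anything except 9).
The remaining 3 digits are filled from the other 7 symbols without repetition: 7 × 6 × 5 = 210.
Total: 7 × 210 = 1470.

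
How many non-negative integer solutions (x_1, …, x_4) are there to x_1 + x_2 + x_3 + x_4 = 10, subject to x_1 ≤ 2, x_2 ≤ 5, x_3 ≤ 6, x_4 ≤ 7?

By stars and bars, unrestricted non-negative solutions to x_1+…+x_4 = 10 number C(10+3,3) = 286.
Subtract solutions that violate a single cap (substitute x_i' = x_i − (cap_i+1)): x_1 ≥ 3 gives C(10,3) = 120; x_2 ≥ 6 gives C(7,3) = 35; x_3 ≥ 7 gives C(6,3) = 20; x_4 ≥ 8 gives C(5,3) = 10. Together 185.
Add back pairs where two caps are both exceeded: 4 + 1 + 0 + 0 + 0 + 0 = 5.
By inclusion–exclusion the count is 286 − 185 + 5 = 106.

106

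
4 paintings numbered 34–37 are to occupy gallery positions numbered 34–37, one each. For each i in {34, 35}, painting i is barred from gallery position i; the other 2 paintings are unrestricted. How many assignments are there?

14

Let Aᵢ (for i ∈ {34, 35}) be the placements that put painting i in its forbidden gallery position. Any j of these fix j positions, leaving (4−j)! ways to fill the rest, and there are C(2,j) ways to pick which j.
By inclusion–exclusion, the number of valid placements is Σ_{j=0}^{2} (−1)^j C(2,j)·(4−j)!.
Computing: 24 − 12 + 2 = 14.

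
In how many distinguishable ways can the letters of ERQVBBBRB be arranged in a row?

7560

ERQVBBBRB has 9 letters with B appearing 4 times and R appearing twice.
So there are 9! / (4!·2!) = 7560 distinguishable arrangements.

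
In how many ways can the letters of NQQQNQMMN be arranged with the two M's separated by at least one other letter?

980

Total arrangements of NQQQNQMMN: 9!/(4!·3!·2!) = 1260.
Arrangements with the M's together: treat MM as one letter, giving (8)!/(4!·3!) = 280.
Subtracting, 1260 − 280 = 980 arrangements keep the M's apart.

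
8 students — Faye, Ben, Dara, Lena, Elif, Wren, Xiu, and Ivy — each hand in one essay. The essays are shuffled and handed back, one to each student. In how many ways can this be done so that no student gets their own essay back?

14833

This is the derangement count D_8: permutations of 8 items with no fixed point.
By inclusion–exclusion this is Σ_{j=0}^{8} (−1)^j C(8,j)·(8−j)!.
Computing: 40320 − 40320 + 20160 − 6720 + 1680 − 336 + 56 − 8 + 1 = 14833.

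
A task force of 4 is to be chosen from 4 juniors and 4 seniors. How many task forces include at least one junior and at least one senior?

68

Unrestricted: C(8,4) = 70 ways to pick any 4 of the 8.
Selections missing a whole group: no juniors → C(4,4) = 1; no seniors → C(4,4) = 1.
Both groups omitted at once is impossible, so 70 − 2 = 68.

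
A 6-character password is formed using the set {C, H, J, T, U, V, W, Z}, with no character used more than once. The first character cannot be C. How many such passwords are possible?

The first character has 8−1 = 7 choices (anything except C).
The remaining 5 characters are filled from the other 7 symbols without repetition: 7 × 6 × 5 × 4 × 3 = 2520.
Total: 7 × 2520 = 17640.

17640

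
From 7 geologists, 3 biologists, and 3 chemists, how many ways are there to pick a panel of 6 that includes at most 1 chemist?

Split by how many chemists are chosen (0 through 1).
Sum: C(3,0)·C(10,6) + C(3,1)·C(10,5) = 210 + 756 = 966.

966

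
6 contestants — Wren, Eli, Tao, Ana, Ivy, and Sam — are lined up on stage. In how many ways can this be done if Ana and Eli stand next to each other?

Treat {Ana, Eli} as a single unit. There are 5 units to order, and the pair itself can be ordered 2 ways.
So the count is 2·(5)! = 240.

240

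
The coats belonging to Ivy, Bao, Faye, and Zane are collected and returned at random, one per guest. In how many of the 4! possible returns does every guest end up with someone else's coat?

9

Let Aᵢ be the assignments in which guest i gets their own coat. We want the size of the complement of A₁∪…∪A_4.
By inclusion–exclusion this is Σ_{j=0}^{4} (−1)^j C(4,j)·(4−j)!.
Computing: 24 − 24 + 12 − 4 + 1 = 9.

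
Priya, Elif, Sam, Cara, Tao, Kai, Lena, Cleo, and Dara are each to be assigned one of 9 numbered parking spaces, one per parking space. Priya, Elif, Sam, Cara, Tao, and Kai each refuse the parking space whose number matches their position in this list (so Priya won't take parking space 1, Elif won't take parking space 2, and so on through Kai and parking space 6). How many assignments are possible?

183822

Let Aᵢ (for 1 ≤ i ≤ 6) be the placements that put person i in their forbidden parking space. Any j of these fix j positions, leaving (9−j)! ways to fill the rest, and there are C(6,j) ways to pick which j.
By inclusion–exclusion, the number of valid placements is Σ_{j=0}^{6} (−1)^j C(6,j)·(9−j)!.
Computing: 362880 − 241920 + 75600 − 14400 + 1800 − 144 + 6 = 183822.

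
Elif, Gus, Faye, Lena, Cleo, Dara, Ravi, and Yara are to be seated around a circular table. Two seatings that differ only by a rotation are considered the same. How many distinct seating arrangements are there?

Seat Elif anywhere (absorbing the rotational symmetry), then permute the other 7: (7)! = 5040.

5040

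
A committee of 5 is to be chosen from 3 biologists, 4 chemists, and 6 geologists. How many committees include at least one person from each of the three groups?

Total 5-person selections from all 13: C(13,5) = 1287.
Selections missing a whole group: no biologists → C(10,5) = 252; no chemists → C(9,5) = 126; no geologists → C(7,5) = 21.
Add back selections omitting two groups (i.e. drawn from a single group): C(3,5) + C(4,5) + C(6,5) = 6.
By inclusion–exclusion: 1287 − 399 + 6 = 894.

894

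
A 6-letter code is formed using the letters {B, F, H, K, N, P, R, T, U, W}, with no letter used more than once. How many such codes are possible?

151200

Choose and order 6 of the 10 symbols: the first letter has 10 options, the next 9, and so on down to 5.
10 × 9 × 8 × 7 × 6 × 5 = 151200.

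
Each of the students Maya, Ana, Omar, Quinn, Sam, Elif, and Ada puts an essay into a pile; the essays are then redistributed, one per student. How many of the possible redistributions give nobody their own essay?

Count assignments avoiding every fixed point. For any j of the 7 students fixed to their own essay, the other 7−j can be arranged in (7−j)! ways.
By inclusion–exclusion this is Σ_{j=0}^{7} (−1)^j C(7,j)·(7−j)!.
Computing: 5040 − 5040 + 2520 − 840 + 210 − 42 + 7 − 1 = 1854.

1854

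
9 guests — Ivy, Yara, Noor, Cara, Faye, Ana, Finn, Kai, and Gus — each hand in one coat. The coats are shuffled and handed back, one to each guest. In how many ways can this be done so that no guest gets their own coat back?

133496

Let Aᵢ be the assignments in which guest i gets their own coat. We want the size of the complement of A₁∪…∪A_9.
By inclusion–exclusion this is Σ_{j=0}^{9} (−1)^j C(9,j)·(9−j)!.
Computing: 362880 − 362880 + 181440 − 60480 + 15120 − 3024 + 504 − 72 + 9 − 1 = 133496.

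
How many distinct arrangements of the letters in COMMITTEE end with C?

Fix C in the last position and arrange the remaining 8 letters.
Those 8 letters have E appearing twice, M appearing twice, and T appearing twice, giving (8)!/(2!·2!·2!) = 5040.

5040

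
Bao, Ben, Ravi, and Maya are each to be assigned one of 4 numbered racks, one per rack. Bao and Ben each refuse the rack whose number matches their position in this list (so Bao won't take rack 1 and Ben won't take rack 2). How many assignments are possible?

Let Aᵢ (for i ∈ {1, 2}) be the placements that put person i in their forbidden rack. Any j of these fix j positions, leaving (4−j)! ways to fill the rest, and there are C(2,j) ways to pick which j.
By inclusion–exclusion, the number of valid placements is Σ_{j=0}^{2} (−1)^j C(2,j)·(4−j)!.
Computing: 24 − 12 + 2 = 14.

14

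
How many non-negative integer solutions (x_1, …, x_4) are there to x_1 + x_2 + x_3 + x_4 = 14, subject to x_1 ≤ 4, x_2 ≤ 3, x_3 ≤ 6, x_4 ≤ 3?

Without the upper bounds there are C(17,3) = 680 ways to split 14 among 4 variables.
Subtract solutions that violate a single cap (substitute x_i' = x_i − (cap_i+1)): x_1 ≥ 5 gives C(12,3) = 220; x_2 ≥ 4 gives C(13,3) = 286; x_3 ≥ 7 gives C(10,3) = 120; x_4 ≥ 4 gives C(13,3) = 286. Together 912.
Add back pairs where two caps are both exceeded: 56 + 10 + 56 + 20 + 84 + 20 = 246.
Subtract triples: 0 + 4 + 0 + 0 = 4.
By inclusion–exclusion the count is 680 − 912 + 246 − 4 = 10.

10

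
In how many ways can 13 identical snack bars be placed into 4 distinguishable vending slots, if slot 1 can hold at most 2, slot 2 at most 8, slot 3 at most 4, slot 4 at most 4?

Ignoring the caps, the number of non-negative solutions to x_1+…+x_4 = 13 is C(16,3) = 560.
Subtract solutions that violate a single cap (substitute x_i' = x_i − (cap_i+1)): x_1 ≥ 3 gives C(13,3) = 286; x_2 ≥ 9 gives C(7,3) = 35; x_3 ≥ 5 gives C(11,3) = 165; x_4 ≥ 5 gives C(11,3) = 165. Together 651.
Add back pairs where two caps are both exceeded: 4 + 56 + 56 + 0 + 0 + 20 = 136.
Subtract triples: 0 + 0 + 1 + 0 = 1.
By inclusion–exclusion the count is 560 − 651 + 136 − 1 = 44.

44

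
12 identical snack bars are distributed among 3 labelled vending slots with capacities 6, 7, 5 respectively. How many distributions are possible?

27

By stars and bars, unrestricted non-negative solutions to x_1+…+x_3 = 12 number C(12+2,2) = 91.
Subtract solutions that violate a single cap (substitute x_i' = x_i − (cap_i+1)): x_1 ≥ 7 gives C(7,2) = 21; x_2 ≥ 8 gives C(6,2) = 15; x_3 ≥ 6 gives C(8,2) = 28. Together 64.
No two caps can be exceeded simultaneously, so the pair terms are all 0.
By inclusion–exclusion the count is 91 − 64 + 0 = 27.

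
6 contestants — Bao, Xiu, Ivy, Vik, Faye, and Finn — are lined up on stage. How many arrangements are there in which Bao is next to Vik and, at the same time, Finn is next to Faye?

96

Treat {Bao,Vik} as one block (2 orders) and {Finn,Faye} as another (2 orders).
That leaves 4 units to arrange: 2 × 2 × 4! = 4 × 24 = 96.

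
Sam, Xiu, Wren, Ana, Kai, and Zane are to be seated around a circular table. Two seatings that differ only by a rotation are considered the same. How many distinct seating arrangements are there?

Fix one person's seat to break rotational symmetry; the remaining 5 people can be arranged in (5)! = 120 ways.

120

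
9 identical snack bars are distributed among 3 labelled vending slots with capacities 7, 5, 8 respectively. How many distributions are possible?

41

Ignoring the caps, the number of non-negative solutions to x_1+…+x_3 = 9 is C(11,2) = 55.
Subtract solutions that violate a single cap (substitute x_i' = x_i − (cap_i+1)): x_1 ≥ 8 gives C(3,2) = 3; x_2 ≥ 6 gives C(5,2) = 10; x_3 ≥ 9 gives C(2,2) = 1. Together 14.
No two caps can be exceeded simultaneously, so the pair terms are all 0.
By inclusion–exclusion the count is 55 − 14 + 0 = 41.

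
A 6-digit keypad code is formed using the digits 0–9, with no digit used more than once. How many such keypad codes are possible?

151200

Choose and order 6 of the 10 symbols: the first digit has 10 options, the next 9, and so on down to 5.
That product is 10 × 9 × 8 × 7 × 6 × 5 = 151200.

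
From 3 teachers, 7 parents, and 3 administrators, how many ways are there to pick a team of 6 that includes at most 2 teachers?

Split by how many teachers are chosen (0 through 2).
Sum: C(3,0)·C(10,6) + C(3,1)·C(10,5) + C(3,2)·C(10,4) = 210 + 756 + 630 = 1596.

1596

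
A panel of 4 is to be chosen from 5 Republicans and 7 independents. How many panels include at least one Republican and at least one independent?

455

With no constraint there are C(12,4) = 495 possible selections.
Subtract selections that omit an entire group: no Republicans → C(7,4) = 35; no independents → C(5,4) = 5.
Both groups omitted at once is impossible, so 495 − 40 = 455.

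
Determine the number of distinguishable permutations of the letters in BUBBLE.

BUBBLE has 6 letters with B appearing 3 times.
Dividing 6! = 720 by 3! = 6 for the repeated letters gives 120.

120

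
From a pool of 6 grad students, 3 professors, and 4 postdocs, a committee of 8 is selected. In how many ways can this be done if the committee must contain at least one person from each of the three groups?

Total 8-person selections from all 13: C(13,8) = 1287.
Subtract selections that omit an entire group: no grad students → C(7,8) = 0; no professors → C(10,8) = 45; no postdocs → C(9,8) = 9.
Add back selections omitting two groups (i.e. drawn from a single group): C(6,8) + C(3,8) + C(4,8) = 0.
By inclusion–exclusion: 1287 − 54 + 0 = 1233.

1233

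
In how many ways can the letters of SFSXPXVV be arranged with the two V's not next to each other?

3780

Total arrangements of SFSXPXVV: 8!/(2!·2!·2!) = 5040.
Arrangements with the V's together: treat VV as one letter, giving (7)!/(2!·2!) = 1260.
Subtracting, 5040 − 1260 = 3780 arrangements keep the V's apart.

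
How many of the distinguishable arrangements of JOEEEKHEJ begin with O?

840

With the first slot taken by O, it remains to arrange the other 8 letters (JEEEKHEJ).
Those 8 letters have E appearing 4 times and J appearing twice, giving (8)!/(4!·2!) = 840.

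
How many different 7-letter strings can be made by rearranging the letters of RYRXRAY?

Letter multiplicities in RYRXRAY: A×1, R×3, X×1, Y×2.
The number of distinct arrangements is 7!/(3!·2!) = 5040/12 = 420.

420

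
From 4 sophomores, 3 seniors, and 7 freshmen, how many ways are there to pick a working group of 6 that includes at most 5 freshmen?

2996

Split by how many freshmen are chosen (0 through 5).
Sum: C(7,0)·C(7,6) + C(7,1)·C(7,5) + C(7,2)·C(7,4) + C(7,3)·C(7,3) + C(7,4)·C(7,2) + C(7,5)·C(7,1) = 7 + 147 + 735 + 1225 + 735 + 147 = 2996.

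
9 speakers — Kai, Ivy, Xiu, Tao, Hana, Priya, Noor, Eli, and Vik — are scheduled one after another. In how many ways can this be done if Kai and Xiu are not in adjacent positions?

There are 9! = 362880 arrangements in all. If Kai and Xiu are adjacent, merging them into one block gives 2·(8)! = 80640 arrangements.
So 362880 − 80640 = 282240 arrangements keep them apart.

282240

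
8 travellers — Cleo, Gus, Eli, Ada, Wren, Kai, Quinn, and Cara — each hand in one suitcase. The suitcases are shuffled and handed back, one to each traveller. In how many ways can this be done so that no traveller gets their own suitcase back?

Let Aᵢ be the assignments in which traveller i gets their own suitcase. We want the size of the complement of A₁∪…∪A_8.
By inclusion–exclusion this is Σ_{j=0}^{8} (−1)^j C(8,j)·(8−j)!.
Computing: 40320 − 40320 + 20160 − 6720 + 1680 − 336 + 56 − 8 + 1 = 14833.

14833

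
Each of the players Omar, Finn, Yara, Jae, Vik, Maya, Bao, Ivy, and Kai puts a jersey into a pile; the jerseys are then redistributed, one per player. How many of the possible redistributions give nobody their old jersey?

133496

Count assignments avoiding every fixed point. For any j of the 9 players fixed to their old jersey, the other 9−j can be arranged in (9−j)! ways.
By inclusion–exclusion this is Σ_{j=0}^{9} (−1)^j C(9,j)·(9−j)!.
Computing: 362880 − 362880 + 181440 − 60480 + 15120 − 3024 + 504 − 72 + 9 − 1 = 133496.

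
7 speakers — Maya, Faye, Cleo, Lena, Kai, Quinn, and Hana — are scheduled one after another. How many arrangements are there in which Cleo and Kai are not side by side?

3600

Of the 7! = 5040 arrangements, those with Cleo and Kai adjacent number 2 × 6! = 1440 (treat the pair as a block with 2 internal orders).
Complementary counting: 5040 − 1440 = 3600.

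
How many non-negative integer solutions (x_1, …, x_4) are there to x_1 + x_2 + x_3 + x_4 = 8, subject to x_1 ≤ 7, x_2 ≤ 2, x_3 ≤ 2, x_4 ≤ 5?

Without the upper bounds there are C(11,3) = 165 ways to split 8 among 4 variables.
Subtract solutions that violate a single cap (substitute x_i' = x_i − (cap_i+1)): x_1 ≥ 8 gives C(3,3) = 1; x_2 ≥ 3 gives C(8,3) = 56; x_3 ≥ 3 gives C(8,3) = 56; x_4 ≥ 6 gives C(5,3) = 10. Together 123.
Add back pairs where two caps are both exceeded: 0 + 0 + 0 + 10 + 0 + 0 = 10.
By inclusion–exclusion the count is 165 − 123 + 10 = 52.

52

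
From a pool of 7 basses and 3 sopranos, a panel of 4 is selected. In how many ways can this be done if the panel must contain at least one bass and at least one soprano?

Total 4-person selections from all 10: C(10,4) = 210.
Selections missing a whole group: no basses → C(3,4) = 0; no sopranos → C(7,4) = 35.
Both groups omitted at once is impossible, so 210 − 35 = 175.

175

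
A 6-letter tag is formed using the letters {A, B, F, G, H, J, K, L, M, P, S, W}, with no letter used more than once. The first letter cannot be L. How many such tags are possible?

609840

The first letter has 12−1 = 11 choices (anything except L).
The remaining 5 letters are filled from the other 11 symbols without repetition: 11 × 10 × 9 × 8 × 7 = 55440.
Total: 11 × 55440 = 609840.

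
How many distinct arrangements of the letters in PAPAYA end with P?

Fix P in the last position and arrange the remaining 5 letters.
Those 5 letters have A appearing 3 times, giving (5)!/(3!) = 20.

20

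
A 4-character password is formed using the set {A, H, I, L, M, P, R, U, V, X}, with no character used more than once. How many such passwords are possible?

With no repetition, fill the 4 characters in order: 10 choices, then 9, down to 7.
That product is 10 × 9 × 8 × 7 = 5040.

5040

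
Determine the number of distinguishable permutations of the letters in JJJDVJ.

30

JJJDVJ has 6 letters with J appearing 4 times.
The number of distinct arrangements is 6!/(4!) = 720/24 = 30.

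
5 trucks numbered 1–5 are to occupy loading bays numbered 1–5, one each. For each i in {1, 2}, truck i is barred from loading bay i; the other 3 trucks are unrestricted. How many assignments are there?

Let Aᵢ (for i ∈ {1, 2}) be the placements that put truck i in its forbidden loading bay. Any j of these fix j positions, leaving (5−j)! ways to fill the rest, and there are C(2,j) ways to pick which j.
By inclusion–exclusion, the number of valid placements is Σ_{j=0}^{2} (−1)^j C(2,j)·(5−j)!.
Computing: 120 − 48 + 6 = 78.

78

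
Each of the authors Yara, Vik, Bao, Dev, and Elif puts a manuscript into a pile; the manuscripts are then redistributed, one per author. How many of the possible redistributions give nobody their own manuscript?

Let Aᵢ be the assignments in which author i gets their own manuscript. We want the size of the complement of A₁∪…∪A_5.
By inclusion–exclusion this is Σ_{j=0}^{5} (−1)^j C(5,j)·(5−j)!.
Computing: 120 − 120 + 60 − 20 + 5 − 1 = 44.

44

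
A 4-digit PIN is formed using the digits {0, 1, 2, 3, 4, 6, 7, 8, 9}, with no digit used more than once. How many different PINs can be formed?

This is a permutation of 4 out of 9: P(9,4) = 9!/5!.
9 × 8 × 7 × 6 = 3024.

3024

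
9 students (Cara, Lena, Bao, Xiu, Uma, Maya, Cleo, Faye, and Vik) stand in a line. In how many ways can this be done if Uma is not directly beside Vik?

282240

Of the 9! = 362880 arrangements, those with Uma and Vik adjacent number 2 × 8! = 80640 (treat the pair as a block with 2 internal orders).
Complementary counting: 362880 − 80640 = 282240.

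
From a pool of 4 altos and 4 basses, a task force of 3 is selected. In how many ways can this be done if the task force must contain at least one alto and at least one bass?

48

With no constraint there are C(8,3) = 56 possible selections.
Subtract selections that omit an entire group: no altos → C(4,3) = 4; no basses → C(4,3) = 4.
Both groups omitted at once is impossible, so 56 − 8 = 48.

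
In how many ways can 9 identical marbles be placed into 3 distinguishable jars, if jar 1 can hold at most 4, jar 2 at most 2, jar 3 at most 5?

6

Without the upper bounds there are C(11,2) = 55 ways to split 9 among 3 jars.
Subtract solutions that violate a single cap (substitute x_i' = x_i − (cap_i+1)): x_1 ≥ 5 gives C(6,2) = 15; x_2 ≥ 3 gives C(8,2) = 28; x_3 ≥ 6 gives C(5,2) = 10. Together 53.
Add back pairs where two caps are both exceeded: 3 + 0 + 1 = 4.
By inclusion–exclusion the count is 55 − 53 + 4 = 6.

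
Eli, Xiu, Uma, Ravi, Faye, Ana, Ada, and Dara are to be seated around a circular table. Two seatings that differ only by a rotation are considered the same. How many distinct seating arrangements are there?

5040

Around a circle, 8 distinct people have 8!/8 = (7)! = 5040 rotationally distinct seatings.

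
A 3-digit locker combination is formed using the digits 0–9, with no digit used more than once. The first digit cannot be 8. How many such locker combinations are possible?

The first digit has 10−1 = 9 choices (anything except 8).
The remaining 2 digits are filled from the other 9 symbols without repetition: 9 × 8 = 72.
Total: 9 × 72 = 648.

648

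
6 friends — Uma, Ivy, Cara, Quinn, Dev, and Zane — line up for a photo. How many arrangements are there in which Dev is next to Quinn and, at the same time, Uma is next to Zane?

96

Treat {Dev,Quinn} as one block (2 orders) and {Uma,Zane} as another (2 orders).
That leaves 4 units to arrange: 2 × 2 × 4! = 4 × 24 = 96.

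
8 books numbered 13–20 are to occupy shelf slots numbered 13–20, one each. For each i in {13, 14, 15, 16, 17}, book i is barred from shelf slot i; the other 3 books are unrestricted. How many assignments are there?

Let Aᵢ (for 13 ≤ i ≤ 17) be the placements that put book i in its forbidden shelf slot. Any j of these fix j positions, leaving (8−j)! ways to fill the rest, and there are C(5,j) ways to pick which j.
By inclusion–exclusion, the number of valid placements is Σ_{j=0}^{5} (−1)^j C(5,j)·(8−j)!.
Computing: 40320 − 25200 + 7200 − 1200 + 120 − 6 = 21234.

21234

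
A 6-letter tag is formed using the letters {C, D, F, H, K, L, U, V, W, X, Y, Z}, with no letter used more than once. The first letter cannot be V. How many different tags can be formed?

609840

The first letter has 12−1 = 11 choices (anything except V).
The remaining 5 letters are filled from the other 11 symbols without repetition: 11 × 10 × 9 × 8 × 7 = 55440.
Total: 11 × 55440 = 609840.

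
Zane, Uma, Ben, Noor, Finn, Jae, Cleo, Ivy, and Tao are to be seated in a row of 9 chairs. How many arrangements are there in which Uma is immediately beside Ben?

Place the 7 others and the Uma-Ben pair as 8 objects in a line; the pair has 2 internal arrangements.
So the count is 2·(8)! = 80640.

80640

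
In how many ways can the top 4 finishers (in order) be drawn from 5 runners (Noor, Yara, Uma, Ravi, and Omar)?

There are 5 choices for 1st place, 4 for 2nd, and so on down to 2 for position 4.
That gives 5 × 4 × 3 × 2 = 120.

120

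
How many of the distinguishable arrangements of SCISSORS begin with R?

210

With the first slot taken by R, it remains to arrange the other 7 letters (SCISSOS).
Those 7 letters have S appearing 4 times, giving (7)!/(4!) = 210.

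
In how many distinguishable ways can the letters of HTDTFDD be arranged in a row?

420

The 7 letters of HTDTFDD have repeats: D appearing 3 times and T appearing twice.
Dividing 7! = 5040 by 3!·2! = 12 for the repeated letters gives 420.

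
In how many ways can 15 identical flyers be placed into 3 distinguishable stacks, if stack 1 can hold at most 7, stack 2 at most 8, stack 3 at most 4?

By stars and bars, unrestricted non-negative solutions to x_1+…+x_3 = 15 number C(15+2,2) = 136.
Subtract solutions that violate a single cap (substitute x_i' = x_i − (cap_i+1)): x_1 ≥ 8 gives C(9,2) = 36; x_2 ≥ 9 gives C(8,2) = 28; x_3 ≥ 5 gives C(12,2) = 66. Together 130.
Add back pairs where two caps are both exceeded: 0 + 6 + 3 = 9.
By inclusion–exclusion the count is 136 − 130 + 9 = 15.

15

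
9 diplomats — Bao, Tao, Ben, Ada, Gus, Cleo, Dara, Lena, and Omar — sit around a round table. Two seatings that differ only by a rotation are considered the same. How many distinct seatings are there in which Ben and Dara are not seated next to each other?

30240

Without the restriction there are (8)! = 40320 seatings.
Those with Ben next to Dara: fuse the pair into one unit and seat 8 units around a circle — 2·(7)! = 10080.
Subtracting, 40320 − 10080 = 30240.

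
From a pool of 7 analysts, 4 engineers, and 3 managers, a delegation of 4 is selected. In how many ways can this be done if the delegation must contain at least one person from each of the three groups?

Total 4-person selections from all 14: C(14,4) = 1001.
Subtract selections that omit an entire group: no analysts → C(7,4) = 35; no engineers → C(10,4) = 210; no managers → C(11,4) = 330.
Add back selections omitting two groups (i.e. drawn from a single group): C(7,4) + C(4,4) + C(3,4) = 36.
By inclusion–exclusion: 1001 − 575 + 36 = 462.

462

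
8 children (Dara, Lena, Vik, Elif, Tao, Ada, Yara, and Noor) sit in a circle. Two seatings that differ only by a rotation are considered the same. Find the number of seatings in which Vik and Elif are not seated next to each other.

Without the restriction there are (7)! = 5040 seatings.
Seatings with Vik beside Elif: treat them as a block with 2 internal orders, giving 2 × (6)! = 1440.
Subtracting, 5040 − 1440 = 3600.

3600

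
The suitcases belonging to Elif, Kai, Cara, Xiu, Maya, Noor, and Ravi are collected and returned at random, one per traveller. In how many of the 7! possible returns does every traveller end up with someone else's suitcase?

Let Aᵢ be the assignments in which traveller i gets their own suitcase. We want the size of the complement of A₁∪…∪A_7.
By inclusion–exclusion this is Σ_{j=0}^{7} (−1)^j C(7,j)·(7−j)!.
Computing: 5040 − 5040 + 2520 − 840 + 210 − 42 + 7 − 1 = 1854.

1854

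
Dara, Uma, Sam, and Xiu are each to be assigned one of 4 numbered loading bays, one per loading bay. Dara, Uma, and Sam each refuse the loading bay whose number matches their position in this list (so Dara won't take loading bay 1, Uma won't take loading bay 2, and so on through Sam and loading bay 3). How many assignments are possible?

Let Aᵢ (for i ∈ {1, 2, 3}) be the placements that put person i in their forbidden loading bay. Any j of these fix j positions, leaving (4−j)! ways to fill the rest, and there are C(3,j) ways to pick which j.
By inclusion–exclusion, the number of valid placements is Σ_{j=0}^{3} (−1)^j C(3,j)·(4−j)!.
Computing: 24 − 18 + 6 − 1 = 11.

11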